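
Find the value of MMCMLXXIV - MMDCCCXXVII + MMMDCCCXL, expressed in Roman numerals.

MMCMLXXIV = 2974, MMDCCCXXVII = 2827, MMMDCCCXL = 3840
2974 - 2827 = 147
147 + 3840 = 3987

MMMCMLXXXVII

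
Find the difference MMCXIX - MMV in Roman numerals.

MMCXIX = 2119
MMV = 2005
2119 - 2005 = 114

CXIV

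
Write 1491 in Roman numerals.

Convert 1491 to Roman numerals:
  1491 contains 1×1000 (M)
  491 contains 1×400 (CD)
  91 contains 1×90 (XC)
  1 contains 1×1 (I)

MCDXCI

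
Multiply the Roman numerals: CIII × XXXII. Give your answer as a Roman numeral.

CIII = 103
XXXII = 32
103 × 32 = 3296

MMMCCXCVI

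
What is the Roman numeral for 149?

Convert 149 to Roman numerals:
  149 contains 1×100 (C)
  49 contains 1×40 (XL)
  9 contains 1×9 (IX)

CXLIX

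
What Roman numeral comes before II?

II = 2; previous is 1

I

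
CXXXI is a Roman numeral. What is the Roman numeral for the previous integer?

CXXXI = 131, so the previous integer is 131 - 1 = 130

CXXX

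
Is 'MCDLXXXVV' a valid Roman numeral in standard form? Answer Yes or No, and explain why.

'MCDLXXXVV': V should not appear more than once

No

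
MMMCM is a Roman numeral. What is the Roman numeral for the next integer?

MMMCM = 3900; next is 3901

MMMCMI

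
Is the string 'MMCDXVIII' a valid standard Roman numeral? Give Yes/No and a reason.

'MMCDXVIII': Check the rules: uses only the symbols I, V, X, L, C, D, M; no symbol is repeated more than three times in a row; V, L and D each appear at most once; the only place a smaller symbol precedes a larger one is the allowed subtractive pair CD, the symbol right after such a pair (if any) is smaller than the pair's first symbol, and otherwise the values never increase from left to right. Value: M (1000) + M (1000) + CD (400) + X (10) + V (5) + I (1) + I (1) + I (1) = 2418. So it is a valid standard Roman numeral.

Yes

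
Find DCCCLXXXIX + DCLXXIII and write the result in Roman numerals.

DCCCLXXXIX = 889
DCLXXIII = 673
889 + 673 = 1562

MDLXII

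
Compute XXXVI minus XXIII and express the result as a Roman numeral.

XXXVI = 36
XXIII = 23
36 - 23 = 13

XIII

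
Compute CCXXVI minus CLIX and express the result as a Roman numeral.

CCXXVI = 226
CLIX = 159
226 - 159 = 67

LXVII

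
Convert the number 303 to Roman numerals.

Convert 303 to Roman numerals:
  303 contains 3×100 (CCC)
  3 contains 3×1 (III)

CCCIII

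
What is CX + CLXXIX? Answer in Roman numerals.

CX = 110
CLXXIX = 179
110 + 179 = 289

CCLXXXIX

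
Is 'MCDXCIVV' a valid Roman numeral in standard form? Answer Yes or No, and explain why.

'MCDXCIVV': V should not appear more than once

No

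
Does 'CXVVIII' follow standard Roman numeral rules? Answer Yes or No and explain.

'CXVVIII': V should not appear more than once

No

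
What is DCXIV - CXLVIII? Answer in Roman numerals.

DCXIV = 614
CXLVIII = 148
614 - 148 = 466

CDLXVI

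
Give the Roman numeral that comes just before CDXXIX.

CDXXIX = 429; previous is 428

CDXXVIII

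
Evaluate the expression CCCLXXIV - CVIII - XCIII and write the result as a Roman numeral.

CCCLXXIV = 374, CVIII = 108, XCIII = 93
374 - 108 = 266
266 - 93 = 173

CLXXIII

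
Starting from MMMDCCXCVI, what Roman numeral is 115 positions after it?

MMMDCCXCVI = 3796
3796 + 115 = 3911

MMMCMXI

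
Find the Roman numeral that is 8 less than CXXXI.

CXXXI = 131
131 - 8 = 123

CXXIII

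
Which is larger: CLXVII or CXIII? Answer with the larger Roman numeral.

CLXVII = 167
CXIII = 113
167 is larger

CLXVII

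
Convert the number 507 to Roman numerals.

Convert 507 to Roman numerals:
  507 contains 1×500 (D)
  7 contains 1×5 (V)
  2 contains 2×1 (II)

DVII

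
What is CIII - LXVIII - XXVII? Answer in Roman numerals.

CIII = 103, LXVIII = 68, XXVII = 27
103 - 68 = 35
35 - 27 = 8

VIII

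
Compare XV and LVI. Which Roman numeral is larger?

XV = 15
LVI = 56
56 is larger

LVI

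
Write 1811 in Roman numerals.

Convert 1811 to Roman numerals:
  1811 contains 1×1000 (M)
  811 contains 1×500 (D)
  311 contains 3×100 (CCC)
  11 contains 1×10 (X)
  1 contains 1×1 (I)

MDCCCXI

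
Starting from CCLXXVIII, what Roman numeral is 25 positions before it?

CCLXXVIII = 278
278 - 25 = 253

CCLIII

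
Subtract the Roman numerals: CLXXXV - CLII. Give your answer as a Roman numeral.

CLXXXV = 185
CLII = 152
185 - 152 = 33

XXXIII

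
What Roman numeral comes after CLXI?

CLXI = 161; next is 162

CLXII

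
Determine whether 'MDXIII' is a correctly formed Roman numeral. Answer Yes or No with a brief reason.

'MDXIII': Check the rules: uses only the symbols I, V, X, L, C, D, M; no symbol is repeated more than three times in a row; V, L and D each appear at most once; no smaller symbol precedes a larger one (values never increase from left to right). Value: M (1000) + D (500) + X (10) + I (1) + I (1) + I (1) = 1513. So it is a valid standard Roman numeral.

Yes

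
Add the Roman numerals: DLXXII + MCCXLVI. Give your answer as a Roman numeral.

DLXXII = 572
MCCXLVI = 1246
572 + 1246 = 1818

MDCCCXVIII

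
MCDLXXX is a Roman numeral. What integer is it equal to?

MCDLXXX: M=1000, CD=400, L=50, X=10, X=10, X=10
1000 + 400 + 50 + 10 + 10 + 10 = 1480

1480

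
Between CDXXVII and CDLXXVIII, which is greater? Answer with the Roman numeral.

CDXXVII = 427
CDLXXVIII = 478
478 is larger

CDLXXVIII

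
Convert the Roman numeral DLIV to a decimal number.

DLIV: D=500, L=50, IV=4
500 + 50 + 4 = 554

554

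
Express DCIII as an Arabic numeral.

DCIII: D=500, C=100, I=1, I=1, I=1
500 + 100 + 1 + 1 + 1 = 603

603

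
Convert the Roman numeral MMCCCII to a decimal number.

MMCCCII: M=1000, M=1000, C=100, C=100, C=100, I=1, I=1
1000 + 1000 + 100 + 100 + 100 + 1 + 1 = 2302

2302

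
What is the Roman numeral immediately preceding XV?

XV = 15; previous is 14

XIV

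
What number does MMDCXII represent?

MMDCXII: M=1000, M=1000, D=500, C=100, X=10, I=1, I=1
1000 + 1000 + 500 + 100 + 10 + 1 + 1 = 2612

2612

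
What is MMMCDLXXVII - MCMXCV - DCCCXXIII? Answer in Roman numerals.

MMMCDLXXVII = 3477, MCMXCV = 1995, DCCCXXIII = 823
3477 - 1995 = 1482
1482 - 823 = 659

DCLIX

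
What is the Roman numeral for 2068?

Convert 2068 to Roman numerals:
  2068 contains 2×1000 (MM)
  68 contains 1×50 (L)
  18 contains 1×10 (X)
  8 contains 1×5 (V)
  3 contains 3×1 (III)

MMLXVIII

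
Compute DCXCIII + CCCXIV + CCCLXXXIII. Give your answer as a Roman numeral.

DCXCIII = 693, CCCXIV = 314, CCCLXXXIII = 383
693 + 314 = 1007
1007 + 383 = 1390

MCCCXC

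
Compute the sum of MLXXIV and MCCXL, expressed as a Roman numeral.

MLXXIV = 1074
MCCXL = 1240
1074 + 1240 = 2314

MMCCCXIV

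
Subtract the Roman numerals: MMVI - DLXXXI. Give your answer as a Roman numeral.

MMVI = 2006
DLXXXI = 581
2006 - 581 = 1425

MCDXXV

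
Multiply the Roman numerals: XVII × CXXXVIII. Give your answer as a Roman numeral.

XVII = 17
CXXXVIII = 138
17 × 138 = 2346

MMCCCXLVI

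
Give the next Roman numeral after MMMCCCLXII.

MMMCCCLXII = 3362, so the next integer is 3362 + 1 = 3363

MMMCCCLXIII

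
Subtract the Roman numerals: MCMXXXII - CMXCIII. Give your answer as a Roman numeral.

MCMXXXII = 1932
CMXCIII = 993
1932 - 993 = 939

CMXXXIX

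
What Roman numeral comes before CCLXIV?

CCLXIV = 264, so the previous integer is 264 - 1 = 263

CCLXIII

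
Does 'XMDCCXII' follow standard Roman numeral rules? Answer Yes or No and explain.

'XMDCCXII': Invalid subtractive combination: XM

No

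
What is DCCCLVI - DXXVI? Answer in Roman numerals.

DCCCLVI = 856
DXXVI = 526
856 - 526 = 330

CCCXXX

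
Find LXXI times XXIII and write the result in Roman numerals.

LXXI = 71
XXIII = 23
71 × 23 = 1633

MDCXXXIII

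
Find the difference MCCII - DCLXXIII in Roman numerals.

MCCII = 1202
DCLXXIII = 673
1202 - 673 = 529

DXXIX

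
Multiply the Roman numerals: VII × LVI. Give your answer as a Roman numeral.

VII = 7
LVI = 56
7 × 56 = 392

CCCXCII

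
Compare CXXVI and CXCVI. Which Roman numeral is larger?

CXXVI = 126
CXCVI = 196
196 is larger

CXCVI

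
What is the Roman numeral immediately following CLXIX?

CLXIX = 169; next is 170

CLXX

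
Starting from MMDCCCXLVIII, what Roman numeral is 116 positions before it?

MMDCCCXLVIII = 2848
2848 - 116 = 2732

MMDCCXXXII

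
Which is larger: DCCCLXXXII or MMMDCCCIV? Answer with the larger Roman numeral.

DCCCLXXXII = 882
MMMDCCCIV = 3804
3804 is larger

MMMDCCCIV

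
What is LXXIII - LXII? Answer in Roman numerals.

LXXIII = 73
LXII = 62
73 - 62 = 11

XI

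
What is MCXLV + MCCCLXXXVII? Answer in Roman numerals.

MCXLV = 1145
MCCCLXXXVII = 1387
1145 + 1387 = 2532

MMDXXXII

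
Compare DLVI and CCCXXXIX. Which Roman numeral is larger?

DLVI = 556
CCCXXXIX = 339
556 is larger

DLVI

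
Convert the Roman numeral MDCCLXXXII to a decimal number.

MDCCLXXXII: M=1000, D=500, C=100, C=100, L=50, X=10, X=10, X=10, I=1, I=1
1000 + 500 + 100 + 100 + 50 + 10 + 10 + 10 + 1 + 1 = 1782

1782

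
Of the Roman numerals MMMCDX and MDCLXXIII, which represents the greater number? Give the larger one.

MMMCDX = 3410
MDCLXXIII = 1673
3410 is larger

MMMCDX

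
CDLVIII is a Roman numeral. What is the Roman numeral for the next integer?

CDLVIII = 458, so the next integer is 458 + 1 = 459

CDLIX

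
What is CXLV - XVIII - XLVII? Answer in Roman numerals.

CXLV = 145, XVIII = 18, XLVII = 47
145 - 18 = 127
127 - 47 = 80

LXXX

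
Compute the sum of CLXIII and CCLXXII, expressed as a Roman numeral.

CLXIII = 163
CCLXXII = 272
163 + 272 = 435

CDXXXV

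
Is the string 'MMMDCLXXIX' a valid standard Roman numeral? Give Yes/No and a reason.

'MMMDCLXXIX': Check the rules: uses only the symbols I, V, X, L, C, D, M; no symbol is repeated more than three times in a row; V, L and D each appear at most once; the only place a smaller symbol precedes a larger one is the allowed subtractive pair IX, the symbol right after such a pair (if any) is smaller than the pair's first symbol, and otherwise the values never increase from left to right. Value: M (1000) + M (1000) + M (1000) + D (500) + C (100) + L (50) + X (10) + X (10) + IX (9) = 3679. So it is a valid standard Roman numeral.

Yes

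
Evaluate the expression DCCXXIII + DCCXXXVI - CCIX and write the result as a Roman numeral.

DCCXXIII = 723, DCCXXXVI = 736, CCIX = 209
723 + 736 = 1459
1459 - 209 = 1250

MCCL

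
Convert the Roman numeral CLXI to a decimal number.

CLXI: C=100, L=50, X=10, I=1
100 + 50 + 10 + 1 = 161

161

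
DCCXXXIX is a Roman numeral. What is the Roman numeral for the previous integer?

DCCXXXIX = 739; previous is 738

DCCXXXVIII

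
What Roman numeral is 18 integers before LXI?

LXI = 61
61 - 18 = 43

XLIII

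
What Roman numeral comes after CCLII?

CCLII = 252, so the next integer is 252 + 1 = 253

CCLIII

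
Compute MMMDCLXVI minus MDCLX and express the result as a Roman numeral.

MMMDCLXVI = 3666
MDCLX = 1660
3666 - 1660 = 2006

MMVI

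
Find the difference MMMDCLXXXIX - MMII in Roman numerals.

MMMDCLXXXIX = 3689
MMII = 2002
3689 - 2002 = 1687

MDCLXXXVII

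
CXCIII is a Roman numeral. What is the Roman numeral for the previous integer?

CXCIII = 193, so the previous integer is 193 - 1 = 192

CXCII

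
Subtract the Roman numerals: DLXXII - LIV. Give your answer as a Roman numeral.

DLXXII = 572
LIV = 54
572 - 54 = 518

DXVIII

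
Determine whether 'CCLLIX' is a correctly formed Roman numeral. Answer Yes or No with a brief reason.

'CCLLIX': L should not appear more than once

No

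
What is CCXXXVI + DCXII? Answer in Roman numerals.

CCXXXVI = 236
DCXII = 612
236 + 612 = 848

DCCCXLVIII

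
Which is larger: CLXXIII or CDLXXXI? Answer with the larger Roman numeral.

CLXXIII = 173
CDLXXXI = 481
481 is larger

CDLXXXI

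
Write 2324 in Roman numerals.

Convert 2324 to Roman numerals:
  2324 contains 2×1000 (MM)
  324 contains 3×100 (CCC)
  24 contains 2×10 (XX)
  4 contains 1×4 (IV)

MMCCCXXIV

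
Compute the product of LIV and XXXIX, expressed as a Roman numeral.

LIV = 54
XXXIX = 39
54 × 39 = 2106

MMCVI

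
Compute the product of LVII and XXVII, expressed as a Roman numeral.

LVII = 57
XXVII = 27
57 × 27 = 1539

MDXXXIX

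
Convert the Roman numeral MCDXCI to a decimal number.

MCDXCI: M=1000, CD=400, XC=90, I=1
1000 + 400 + 90 + 1 = 1491

1491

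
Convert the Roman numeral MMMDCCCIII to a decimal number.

MMMDCCCIII: M=1000, M=1000, M=1000, D=500, C=100, C=100, C=100, I=1, I=1, I=1
1000 + 1000 + 1000 + 500 + 100 + 100 + 100 + 1 + 1 + 1 = 3803

3803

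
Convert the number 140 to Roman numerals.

Convert 140 to Roman numerals:
  140 contains 1×100 (C)
  40 contains 1×40 (XL)

CXL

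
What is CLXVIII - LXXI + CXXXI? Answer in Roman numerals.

CLXVIII = 168, LXXI = 71, CXXXI = 131
168 - 71 = 97
97 + 131 = 228

CCXXVIII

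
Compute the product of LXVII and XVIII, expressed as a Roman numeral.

LXVII = 67
XVIII = 18
67 × 18 = 1206

MCCVI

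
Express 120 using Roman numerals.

Convert 120 to Roman numerals:
  120 contains 1×100 (C)
  20 contains 2×10 (XX)

CXX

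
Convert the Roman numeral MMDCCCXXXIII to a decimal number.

MMDCCCXXXIII: M=1000, M=1000, D=500, C=100, C=100, C=100, X=10, X=10, X=10, I=1, I=1, I=1
1000 + 1000 + 500 + 100 + 100 + 100 + 10 + 10 + 10 + 1 + 1 + 1 = 2833

2833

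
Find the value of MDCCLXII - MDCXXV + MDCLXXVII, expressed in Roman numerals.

MDCCLXII = 1762, MDCXXV = 1625, MDCLXXVII = 1677
1762 - 1625 = 137
137 + 1677 = 1814

MDCCCXIV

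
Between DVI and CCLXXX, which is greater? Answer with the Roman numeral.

DVI = 506
CCLXXX = 280
506 is larger

DVI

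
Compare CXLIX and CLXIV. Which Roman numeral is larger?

CXLIX = 149
CLXIV = 164
164 is larger

CLXIV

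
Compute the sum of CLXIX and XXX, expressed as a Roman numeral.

CLXIX = 169
XXX = 30
169 + 30 = 199

CXCIX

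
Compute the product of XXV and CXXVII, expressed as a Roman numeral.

XXV = 25
CXXVII = 127
25 × 127 = 3175

MMMCLXXV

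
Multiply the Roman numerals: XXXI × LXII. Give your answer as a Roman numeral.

XXXI = 31
LXII = 62
31 × 62 = 1922

MCMXXII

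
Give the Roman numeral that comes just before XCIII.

XCIII = 93, so the previous integer is 93 - 1 = 92

XCII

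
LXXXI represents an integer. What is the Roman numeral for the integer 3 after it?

LXXXI = 81
81 + 3 = 84

LXXXIV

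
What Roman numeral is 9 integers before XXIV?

XXIV = 24
24 - 9 = 15

XV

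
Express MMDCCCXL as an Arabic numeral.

MMDCCCXL: M=1000, M=1000, D=500, C=100, C=100, C=100, XL=40
1000 + 1000 + 500 + 100 + 100 + 100 + 40 = 2840

2840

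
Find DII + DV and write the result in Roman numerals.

DII = 502
DV = 505
502 + 505 = 1007

MVII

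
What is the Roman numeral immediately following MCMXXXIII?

MCMXXXIII = 1933, so the next integer is 1933 + 1 = 1934

MCMXXXIV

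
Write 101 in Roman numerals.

Convert 101 to Roman numerals:
  101 contains 1×100 (C)
  1 contains 1×1 (I)

CI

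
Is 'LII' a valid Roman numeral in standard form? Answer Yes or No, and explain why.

'LII': Check the rules: uses only the symbols I, V, X, L, C, D, M; no symbol is repeated more than three times in a row; V, L and D each appear at most once; no smaller symbol precedes a larger one (values never increase from left to right). Value: L (50) + I (1) + I (1) = 52. So it is a valid standard Roman numeral.

Yes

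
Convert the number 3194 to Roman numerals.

Convert 3194 to Roman numerals:
  3194 contains 3×1000 (MMM)
  194 contains 1×100 (C)
  94 contains 1×90 (XC)
  4 contains 1×4 (IV)

MMMCXCIV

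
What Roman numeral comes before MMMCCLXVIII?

MMMCCLXVIII = 3268, so the previous integer is 3268 - 1 = 3267

MMMCCLXVII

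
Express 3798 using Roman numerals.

Convert 3798 to Roman numerals:
  3798 contains 3×1000 (MMM)
  798 contains 1×500 (D)
  298 contains 2×100 (CC)
  98 contains 1×90 (XC)
  8 contains 1×5 (V)
  3 contains 3×1 (III)

MMMDCCXCVIII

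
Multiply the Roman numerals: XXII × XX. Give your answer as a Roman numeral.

XXII = 22
XX = 20
22 × 20 = 440

CDXL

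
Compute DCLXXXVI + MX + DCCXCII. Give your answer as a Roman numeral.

DCLXXXVI = 686, MX = 1010, DCCXCII = 792
686 + 1010 = 1696
1696 + 792 = 2488

MMCDLXXXVIII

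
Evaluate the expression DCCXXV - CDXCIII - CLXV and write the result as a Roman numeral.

DCCXXV = 725, CDXCIII = 493, CLXV = 165
725 - 493 = 232
232 - 165 = 67

LXVII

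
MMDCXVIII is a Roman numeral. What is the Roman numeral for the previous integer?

MMDCXVIII = 2618, so the previous integer is 2618 - 1 = 2617

MMDCXVII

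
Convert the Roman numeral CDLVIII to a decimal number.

CDLVIII: CD=400, L=50, V=5, I=1, I=1, I=1
400 + 50 + 5 + 1 + 1 + 1 = 458

458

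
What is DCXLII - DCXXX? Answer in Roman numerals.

DCXLII = 642
DCXXX = 630
642 - 630 = 12

XII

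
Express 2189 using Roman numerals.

Convert 2189 to Roman numerals:
  2189 contains 2×1000 (MM)
  189 contains 1×100 (C)
  89 contains 1×50 (L)
  39 contains 3×10 (XXX)
  9 contains 1×9 (IX)

MMCLXXXIX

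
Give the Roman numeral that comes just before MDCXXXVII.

MDCXXXVII = 1637, so the previous integer is 1637 - 1 = 1636

MDCXXXVI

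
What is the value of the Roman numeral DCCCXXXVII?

DCCCXXXVII: D=500, C=100, C=100, C=100, X=10, X=10, X=10, V=5, I=1, I=1
500 + 100 + 100 + 100 + 10 + 10 + 10 + 5 + 1 + 1 = 837

837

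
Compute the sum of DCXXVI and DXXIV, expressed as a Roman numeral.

DCXXVI = 626
DXXIV = 524
626 + 524 = 1150

MCL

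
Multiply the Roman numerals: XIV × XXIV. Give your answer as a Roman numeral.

XIV = 14
XXIV = 24
14 × 24 = 336

CCCXXXVI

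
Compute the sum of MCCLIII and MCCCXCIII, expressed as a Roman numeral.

MCCLIII = 1253
MCCCXCIII = 1393
1253 + 1393 = 2646

MMDCXLVI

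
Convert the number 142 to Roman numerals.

Convert 142 to Roman numerals:
  142 contains 1×100 (C)
  42 contains 1×40 (XL)
  2 contains 2×1 (II)

CXLII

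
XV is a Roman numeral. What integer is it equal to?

XV: X=10, V=5
10 + 5 = 15

15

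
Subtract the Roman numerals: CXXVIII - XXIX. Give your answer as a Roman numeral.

CXXVIII = 128
XXIX = 29
128 - 29 = 99

XCIX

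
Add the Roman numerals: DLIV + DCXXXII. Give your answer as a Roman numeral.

DLIV = 554
DCXXXII = 632
554 + 632 = 1186

MCLXXXVI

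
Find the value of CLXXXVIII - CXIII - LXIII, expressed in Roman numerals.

CLXXXVIII = 188, CXIII = 113, LXIII = 63
188 - 113 = 75
75 - 63 = 12

XII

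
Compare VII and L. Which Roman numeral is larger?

VII = 7
L = 50
50 is larger

L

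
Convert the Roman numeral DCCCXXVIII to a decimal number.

DCCCXXVIII: D=500, C=100, C=100, C=100, X=10, X=10, V=5, I=1, I=1, I=1
500 + 100 + 100 + 100 + 10 + 10 + 5 + 1 + 1 + 1 = 828

828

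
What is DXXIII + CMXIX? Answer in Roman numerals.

DXXIII = 523
CMXIX = 919
523 + 919 = 1442

MCDXLII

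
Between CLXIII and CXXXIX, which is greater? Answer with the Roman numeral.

CLXIII = 163
CXXXIX = 139
163 is larger

CLXIII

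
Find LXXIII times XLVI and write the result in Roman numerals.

LXXIII = 73
XLVI = 46
73 × 46 = 3358

MMMCCCLVIII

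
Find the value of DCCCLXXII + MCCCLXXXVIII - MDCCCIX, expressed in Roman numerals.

DCCCLXXII = 872, MCCCLXXXVIII = 1388, MDCCCIX = 1809
872 + 1388 = 2260
2260 - 1809 = 451

CDLI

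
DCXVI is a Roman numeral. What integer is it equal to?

DCXVI: D=500, C=100, X=10, V=5, I=1
500 + 100 + 10 + 5 + 1 = 616

616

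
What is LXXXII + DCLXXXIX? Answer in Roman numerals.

LXXXII = 82
DCLXXXIX = 689
82 + 689 = 771

DCCLXXI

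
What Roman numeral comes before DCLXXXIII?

DCLXXXIII = 683; previous is 682

DCLXXXII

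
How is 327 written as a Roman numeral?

Convert 327 to Roman numerals:
  327 contains 3×100 (CCC)
  27 contains 2×10 (XX)
  7 contains 1×5 (V)
  2 contains 2×1 (II)

CCCXXVII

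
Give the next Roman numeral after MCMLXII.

MCMLXII = 1962, so the next integer is 1962 + 1 = 1963

MCMLXIII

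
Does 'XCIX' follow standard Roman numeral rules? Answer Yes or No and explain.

'XCIX': Check the rules: uses only the symbols I, V, X, L, C, D, M; no symbol is repeated more than three times in a row; V, L and D each appear at most once; the only places a smaller symbol precedes a larger one are the allowed subtractive pairs XC, IX, the symbol right after such a pair (if any) is smaller than the pair's first symbol, and otherwise the values never increase from left to right. Value: XC (90) + IX (9) = 99. So it is a valid standard Roman numeral.

Yes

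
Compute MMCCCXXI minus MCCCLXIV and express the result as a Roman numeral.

MMCCCXXI = 2321
MCCCLXIV = 1364
2321 - 1364 = 957

CMLVII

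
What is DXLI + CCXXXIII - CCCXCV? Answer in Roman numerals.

DXLI = 541, CCXXXIII = 233, CCCXCV = 395
541 + 233 = 774
774 - 395 = 379

CCCLXXIX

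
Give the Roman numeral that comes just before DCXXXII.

DCXXXII = 632, so the previous integer is 632 - 1 = 631

DCXXXI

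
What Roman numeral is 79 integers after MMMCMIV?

MMMCMIV = 3904
3904 + 79 = 3983

MMMCMLXXXIII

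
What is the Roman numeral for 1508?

Convert 1508 to Roman numerals:
  1508 contains 1×1000 (M)
  508 contains 1×500 (D)
  8 contains 1×5 (V)
  3 contains 3×1 (III)

MDVIII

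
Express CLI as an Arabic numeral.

CLI: C=100, L=50, I=1
100 + 50 + 1 = 151

151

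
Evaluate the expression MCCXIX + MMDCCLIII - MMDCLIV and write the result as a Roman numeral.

MCCXIX = 1219, MMDCCLIII = 2753, MMDCLIV = 2654
1219 + 2753 = 3972
3972 - 2654 = 1318

MCCCXVIII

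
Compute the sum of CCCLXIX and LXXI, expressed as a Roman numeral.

CCCLXIX = 369
LXXI = 71
369 + 71 = 440

CDXL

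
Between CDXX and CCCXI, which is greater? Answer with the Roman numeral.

CDXX = 420
CCCXI = 311
420 is larger

CDXX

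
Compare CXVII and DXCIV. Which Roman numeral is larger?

CXVII = 117
DXCIV = 594
594 is larger

DXCIV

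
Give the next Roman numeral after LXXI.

LXXI = 71, so the next integer is 71 + 1 = 72

LXXII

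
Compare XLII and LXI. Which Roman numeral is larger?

XLII = 42
LXI = 61
61 is larger

LXI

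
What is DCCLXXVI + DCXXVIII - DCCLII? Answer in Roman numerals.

DCCLXXVI = 776, DCXXVIII = 628, DCCLII = 752
776 + 628 = 1404
1404 - 752 = 652

DCLII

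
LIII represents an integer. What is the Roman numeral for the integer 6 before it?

LIII = 53
53 - 6 = 47

XLVII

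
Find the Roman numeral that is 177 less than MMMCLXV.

MMMCLXV = 3165
3165 - 177 = 2988

MMCMLXXXVIII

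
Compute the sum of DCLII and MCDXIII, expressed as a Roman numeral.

DCLII = 652
MCDXIII = 1413
652 + 1413 = 2065

MMLXV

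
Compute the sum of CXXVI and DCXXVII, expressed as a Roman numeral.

CXXVI = 126
DCXXVII = 627
126 + 627 = 753

DCCLIII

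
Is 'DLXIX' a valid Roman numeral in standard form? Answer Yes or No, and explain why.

'DLXIX': Check the rules: uses only the symbols I, V, X, L, C, D, M; no symbol is repeated more than three times in a row; V, L and D each appear at most once; the only place a smaller symbol precedes a larger one is the allowed subtractive pair IX, the symbol right after such a pair (if any) is smaller than the pair's first symbol, and otherwise the values never increase from left to right. Value: D (500) + L (50) + X (10) + IX (9) = 569. So it is a valid standard Roman numeral.

Yes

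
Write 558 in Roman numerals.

Convert 558 to Roman numerals:
  558 contains 1×500 (D)
  58 contains 1×50 (L)
  8 contains 1×5 (V)
  3 contains 3×1 (III)

DLVIII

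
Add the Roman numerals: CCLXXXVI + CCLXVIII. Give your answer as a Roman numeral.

CCLXXXVI = 286
CCLXVIII = 268
286 + 268 = 554

DLIV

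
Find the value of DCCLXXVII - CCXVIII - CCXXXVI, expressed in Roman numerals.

DCCLXXVII = 777, CCXVIII = 218, CCXXXVI = 236
777 - 218 = 559
559 - 236 = 323

CCCXXIII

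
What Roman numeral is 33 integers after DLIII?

DLIII = 553
553 + 33 = 586

DLXXXVI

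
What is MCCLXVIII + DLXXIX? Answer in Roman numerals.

MCCLXVIII = 1268
DLXXIX = 579
1268 + 579 = 1847

MDCCCXLVII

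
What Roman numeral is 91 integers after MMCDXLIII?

MMCDXLIII = 2443
2443 + 91 = 2534

MMDXXXIV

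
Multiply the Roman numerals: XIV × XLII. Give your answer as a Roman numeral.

XIV = 14
XLII = 42
14 × 42 = 588

DLXXXVIII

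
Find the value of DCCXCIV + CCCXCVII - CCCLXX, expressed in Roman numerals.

DCCXCIV = 794, CCCXCVII = 397, CCCLXX = 370
794 + 397 = 1191
1191 - 370 = 821

DCCCXXI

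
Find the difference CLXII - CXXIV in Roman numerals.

CLXII = 162
CXXIV = 124
162 - 124 = 38

XXXVIII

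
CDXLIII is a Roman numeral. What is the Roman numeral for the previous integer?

CDXLIII = 443, so the previous integer is 443 - 1 = 442

CDXLII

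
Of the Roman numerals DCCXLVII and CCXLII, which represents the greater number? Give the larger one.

DCCXLVII = 747
CCXLII = 242
747 is larger

DCCXLVII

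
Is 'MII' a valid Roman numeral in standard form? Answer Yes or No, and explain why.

'MII': Check the rules: uses only the symbols I, V, X, L, C, D, M; no symbol is repeated more than three times in a row; V, L and D each appear at most once; no smaller symbol precedes a larger one (values never increase from left to right). Value: M (1000) + I (1) + I (1) = 1002. So it is a valid standard Roman numeral.

Yes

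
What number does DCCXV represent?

DCCXV: D=500, C=100, C=100, X=10, V=5
500 + 100 + 100 + 10 + 5 = 715

715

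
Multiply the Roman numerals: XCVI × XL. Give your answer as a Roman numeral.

XCVI = 96
XL = 40
96 × 40 = 3840

MMMDCCCXL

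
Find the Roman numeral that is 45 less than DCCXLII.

DCCXLII = 742
742 - 45 = 697

DCXCVII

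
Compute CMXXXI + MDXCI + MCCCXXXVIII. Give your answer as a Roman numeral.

CMXXXI = 931, MDXCI = 1591, MCCCXXXVIII = 1338
931 + 1591 = 2522
2522 + 1338 = 3860

MMMDCCCLX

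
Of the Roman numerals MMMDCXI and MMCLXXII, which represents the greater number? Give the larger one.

MMMDCXI = 3611
MMCLXXII = 2172
3611 is larger

MMMDCXI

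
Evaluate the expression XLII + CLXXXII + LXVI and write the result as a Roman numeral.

XLII = 42, CLXXXII = 182, LXVI = 66
42 + 182 = 224
224 + 66 = 290

CCXC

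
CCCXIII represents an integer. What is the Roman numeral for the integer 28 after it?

CCCXIII = 313
313 + 28 = 341

CCCXLI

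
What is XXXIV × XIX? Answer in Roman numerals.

XXXIV = 34
XIX = 19
34 × 19 = 646

DCXLVI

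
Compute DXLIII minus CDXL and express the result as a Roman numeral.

DXLIII = 543
CDXL = 440
543 - 440 = 103

CIII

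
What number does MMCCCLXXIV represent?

MMCCCLXXIV: M=1000, M=1000, C=100, C=100, C=100, L=50, X=10, X=10, IV=4
1000 + 1000 + 100 + 100 + 100 + 50 + 10 + 10 + 4 = 2374

2374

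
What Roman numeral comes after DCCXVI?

DCCXVI = 716, so the next integer is 716 + 1 = 717

DCCXVII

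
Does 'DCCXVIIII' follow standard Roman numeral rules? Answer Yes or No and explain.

'DCCXVIIII': More than 3 consecutive I's

No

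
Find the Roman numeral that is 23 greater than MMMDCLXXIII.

MMMDCLXXIII = 3673
3673 + 23 = 3696

MMMDCXCVI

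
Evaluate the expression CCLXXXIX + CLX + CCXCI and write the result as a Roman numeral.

CCLXXXIX = 289, CLX = 160, CCXCI = 291
289 + 160 = 449
449 + 291 = 740

DCCXL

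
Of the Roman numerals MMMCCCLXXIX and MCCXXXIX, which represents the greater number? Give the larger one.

MMMCCCLXXIX = 3379
MCCXXXIX = 1239
3379 is larger

MMMCCCLXXIX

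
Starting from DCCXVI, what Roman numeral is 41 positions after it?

DCCXVI = 716
716 + 41 = 757

DCCLVII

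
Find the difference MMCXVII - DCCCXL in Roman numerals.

MMCXVII = 2117
DCCCXL = 840
2117 - 840 = 1277

MCCLXXVII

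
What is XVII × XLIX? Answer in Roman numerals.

XVII = 17
XLIX = 49
17 × 49 = 833

DCCCXXXIII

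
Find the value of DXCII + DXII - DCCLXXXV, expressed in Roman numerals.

DXCII = 592, DXII = 512, DCCLXXXV = 785
592 + 512 = 1104
1104 - 785 = 319

CCCXIX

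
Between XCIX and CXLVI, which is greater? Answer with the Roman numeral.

XCIX = 99
CXLVI = 146
146 is larger

CXLVI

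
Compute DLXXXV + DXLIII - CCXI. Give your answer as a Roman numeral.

DLXXXV = 585, DXLIII = 543, CCXI = 211
585 + 543 = 1128
1128 - 211 = 917

CMXVII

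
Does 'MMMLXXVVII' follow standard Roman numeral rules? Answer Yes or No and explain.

'MMMLXXVVII': V should not appear more than once

No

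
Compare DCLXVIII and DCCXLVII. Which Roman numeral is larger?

DCLXVIII = 668
DCCXLVII = 747
747 is larger

DCCXLVII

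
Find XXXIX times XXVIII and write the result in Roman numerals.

XXXIX = 39
XXVIII = 28
39 × 28 = 1092

MXCII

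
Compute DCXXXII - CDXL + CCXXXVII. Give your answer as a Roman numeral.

DCXXXII = 632, CDXL = 440, CCXXXVII = 237
632 - 440 = 192
192 + 237 = 429

CDXXIX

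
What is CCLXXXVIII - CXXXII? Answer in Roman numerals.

CCLXXXVIII = 288
CXXXII = 132
288 - 132 = 156

CLVI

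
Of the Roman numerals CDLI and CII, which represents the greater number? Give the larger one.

CDLI = 451
CII = 102
451 is larger

CDLI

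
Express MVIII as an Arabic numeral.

MVIII: M=1000, V=5, I=1, I=1, I=1
1000 + 5 + 1 + 1 + 1 = 1008

1008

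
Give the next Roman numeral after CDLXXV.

CDLXXV = 475, so the next integer is 475 + 1 = 476

CDLXXVI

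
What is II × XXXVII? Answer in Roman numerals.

II = 2
XXXVII = 37
2 × 37 = 74

LXXIV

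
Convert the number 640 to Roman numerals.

Convert 640 to Roman numerals:
  640 contains 1×500 (D)
  140 contains 1×100 (C)
  40 contains 1×40 (XL)

DCXL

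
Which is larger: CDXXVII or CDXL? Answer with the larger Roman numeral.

CDXXVII = 427
CDXL = 440
440 is larger

CDXL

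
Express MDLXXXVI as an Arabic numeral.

MDLXXXVI: M=1000, D=500, L=50, X=10, X=10, X=10, V=5, I=1
1000 + 500 + 50 + 10 + 10 + 10 + 5 + 1 = 1586

1586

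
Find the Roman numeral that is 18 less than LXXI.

LXXI = 71
71 - 18 = 53

LIII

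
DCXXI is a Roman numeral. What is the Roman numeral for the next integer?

DCXXI = 621; next is 622

DCXXII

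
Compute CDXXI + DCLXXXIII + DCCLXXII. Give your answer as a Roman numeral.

CDXXI = 421, DCLXXXIII = 683, DCCLXXII = 772
421 + 683 = 1104
1104 + 772 = 1876

MDCCCLXXVI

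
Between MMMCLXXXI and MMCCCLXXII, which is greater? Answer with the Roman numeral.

MMMCLXXXI = 3181
MMCCCLXXII = 2372
3181 is larger

MMMCLXXXI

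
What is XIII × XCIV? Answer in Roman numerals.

XIII = 13
XCIV = 94
13 × 94 = 1222

MCCXXII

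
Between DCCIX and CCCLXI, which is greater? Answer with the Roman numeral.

DCCIX = 709
CCCLXI = 361
709 is larger

DCCIX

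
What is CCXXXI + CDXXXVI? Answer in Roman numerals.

CCXXXI = 231
CDXXXVI = 436
231 + 436 = 667

DCLXVII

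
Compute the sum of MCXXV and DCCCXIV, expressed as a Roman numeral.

MCXXV = 1125
DCCCXIV = 814
1125 + 814 = 1939

MCMXXXIX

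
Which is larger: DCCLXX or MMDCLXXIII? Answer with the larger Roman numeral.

DCCLXX = 770
MMDCLXXIII = 2673
2673 is larger

MMDCLXXIII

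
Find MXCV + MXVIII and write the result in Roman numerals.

MXCV = 1095
MXVIII = 1018
1095 + 1018 = 2113

MMCXIII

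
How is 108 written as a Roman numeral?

Convert 108 to Roman numerals:
  108 contains 1×100 (C)
  8 contains 1×5 (V)
  3 contains 3×1 (III)

CVIII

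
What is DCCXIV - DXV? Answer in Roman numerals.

DCCXIV = 714
DXV = 515
714 - 515 = 199

CXCIX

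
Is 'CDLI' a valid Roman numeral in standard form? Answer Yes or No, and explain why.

'CDLI': Check the rules: uses only the symbols I, V, X, L, C, D, M; no symbol is repeated more than three times in a row; V, L and D each appear at most once; the only place a smaller symbol precedes a larger one is the allowed subtractive pair CD, the symbol right after such a pair (if any) is smaller than the pair's first symbol, and otherwise the values never increase from left to right. Value: CD (400) + L (50) + I (1) = 451. So it is a valid standard Roman numeral.

Yes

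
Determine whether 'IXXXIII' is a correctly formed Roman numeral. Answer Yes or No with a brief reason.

'IXXXIII': I (position 1) comes before the larger symbol X (position 3) without being directly in front of it as a subtractive pair; apart from IV, IX, XL, XC, CD and CM, symbols must go from largest to smallest

No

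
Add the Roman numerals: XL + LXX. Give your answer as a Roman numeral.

XL = 40
LXX = 70
40 + 70 = 110

CX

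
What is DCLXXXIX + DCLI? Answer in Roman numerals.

DCLXXXIX = 689
DCLI = 651
689 + 651 = 1340

MCCCXL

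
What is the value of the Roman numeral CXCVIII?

CXCVIII: C=100, XC=90, V=5, I=1, I=1, I=1
100 + 90 + 5 + 1 + 1 + 1 = 198

198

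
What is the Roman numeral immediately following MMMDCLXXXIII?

MMMDCLXXXIII = 3683; next is 3684

MMMDCLXXXIV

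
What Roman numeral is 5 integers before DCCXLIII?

DCCXLIII = 743
743 - 5 = 738

DCCXXXVIII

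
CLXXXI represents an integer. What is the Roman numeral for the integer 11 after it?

CLXXXI = 181
181 + 11 = 192

CXCII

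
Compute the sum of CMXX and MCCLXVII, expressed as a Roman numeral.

CMXX = 920
MCCLXVII = 1267
920 + 1267 = 2187

MMCLXXXVII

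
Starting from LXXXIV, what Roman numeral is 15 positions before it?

LXXXIV = 84
84 - 15 = 69

LXIX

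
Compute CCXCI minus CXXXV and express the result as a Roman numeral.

CCXCI = 291
CXXXV = 135
291 - 135 = 156

CLVI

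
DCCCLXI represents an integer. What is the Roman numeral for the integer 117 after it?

DCCCLXI = 861
861 + 117 = 978

CMLXXVIII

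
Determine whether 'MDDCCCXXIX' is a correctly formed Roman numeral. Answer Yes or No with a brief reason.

'MDDCCCXXIX': D should not appear more than once

No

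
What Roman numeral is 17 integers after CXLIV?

CXLIV = 144
144 + 17 = 161

CLXI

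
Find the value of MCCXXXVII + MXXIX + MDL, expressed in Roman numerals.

MCCXXXVII = 1237, MXXIX = 1029, MDL = 1550
1237 + 1029 = 2266
2266 + 1550 = 3816

MMMDCCCXVI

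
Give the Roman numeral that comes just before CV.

CV = 105, so the previous integer is 105 - 1 = 104

CIV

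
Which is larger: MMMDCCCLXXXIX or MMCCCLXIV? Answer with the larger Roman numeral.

MMMDCCCLXXXIX = 3889
MMCCCLXIV = 2364
3889 is larger

MMMDCCCLXXXIX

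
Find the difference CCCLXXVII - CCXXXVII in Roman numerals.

CCCLXXVII = 377
CCXXXVII = 237
377 - 237 = 140

CXL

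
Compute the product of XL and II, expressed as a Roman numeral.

XL = 40
II = 2
40 × 2 = 80

LXXX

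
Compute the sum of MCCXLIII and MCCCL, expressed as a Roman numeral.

MCCXLIII = 1243
MCCCL = 1350
1243 + 1350 = 2593

MMDXCIII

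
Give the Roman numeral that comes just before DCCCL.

DCCCL = 850, so the previous integer is 850 - 1 = 849

DCCCXLIX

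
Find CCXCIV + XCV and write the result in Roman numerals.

CCXCIV = 294
XCV = 95
294 + 95 = 389

CCCLXXXIX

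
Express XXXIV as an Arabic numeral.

XXXIV: X=10, X=10, X=10, IV=4
10 + 10 + 10 + 4 = 34

34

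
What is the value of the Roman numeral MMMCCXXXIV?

MMMCCXXXIV: M=1000, M=1000, M=1000, C=100, C=100, X=10, X=10, X=10, IV=4
1000 + 1000 + 1000 + 100 + 100 + 10 + 10 + 10 + 4 = 3234

3234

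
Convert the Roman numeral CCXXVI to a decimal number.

CCXXVI: C=100, C=100, X=10, X=10, V=5, I=1
100 + 100 + 10 + 10 + 5 + 1 = 226

226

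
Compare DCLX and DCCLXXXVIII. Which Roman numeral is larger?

DCLX = 660
DCCLXXXVIII = 788
788 is larger

DCCLXXXVIII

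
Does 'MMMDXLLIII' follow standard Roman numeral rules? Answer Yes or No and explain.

'MMMDXLLIII': L should not appear more than once

No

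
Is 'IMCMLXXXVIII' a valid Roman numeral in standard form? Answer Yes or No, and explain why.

'IMCMLXXXVIII': Invalid subtractive combination: IM

No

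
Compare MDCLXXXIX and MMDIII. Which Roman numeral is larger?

MDCLXXXIX = 1689
MMDIII = 2503
2503 is larger

MMDIII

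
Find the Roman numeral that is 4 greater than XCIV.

XCIV = 94
94 + 4 = 98

XCVIII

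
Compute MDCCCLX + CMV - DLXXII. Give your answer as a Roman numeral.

MDCCCLX = 1860, CMV = 905, DLXXII = 572
1860 + 905 = 2765
2765 - 572 = 2193

MMCXCIII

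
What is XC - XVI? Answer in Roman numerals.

XC = 90
XVI = 16
90 - 16 = 74

LXXIV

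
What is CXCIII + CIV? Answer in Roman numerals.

CXCIII = 193
CIV = 104
193 + 104 = 297

CCXCVII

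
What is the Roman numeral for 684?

Convert 684 to Roman numerals:
  684 contains 1×500 (D)
  184 contains 1×100 (C)
  84 contains 1×50 (L)
  34 contains 3×10 (XXX)
  4 contains 1×4 (IV)

DCLXXXIV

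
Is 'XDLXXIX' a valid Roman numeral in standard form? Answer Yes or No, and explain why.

'XDLXXIX': Invalid subtractive combination: XD

No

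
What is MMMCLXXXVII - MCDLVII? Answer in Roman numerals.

MMMCLXXXVII = 3187
MCDLVII = 1457
3187 - 1457 = 1730

MDCCXXX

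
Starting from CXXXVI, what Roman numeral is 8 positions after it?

CXXXVI = 136
136 + 8 = 144

CXLIV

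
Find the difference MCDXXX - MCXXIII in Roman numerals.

MCDXXX = 1430
MCXXIII = 1123
1430 - 1123 = 307

CCCVII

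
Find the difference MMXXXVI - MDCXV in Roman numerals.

MMXXXVI = 2036
MDCXV = 1615
2036 - 1615 = 421

CDXXI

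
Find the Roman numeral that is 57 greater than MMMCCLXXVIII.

MMMCCLXXVIII = 3278
3278 + 57 = 3335

MMMCCCXXXV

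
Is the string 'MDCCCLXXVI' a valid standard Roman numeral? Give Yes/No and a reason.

'MDCCCLXXVI': Check the rules: uses only the symbols I, V, X, L, C, D, M; no symbol is repeated more than three times in a row; V, L and D each appear at most once; no smaller symbol precedes a larger one (values never increase from left to right). Value: M (1000) + D (500) + C (100) + C (100) + C (100) + L (50) + X (10) + X (10) + V (5) + I (1) = 1876. So it is a valid standard Roman numeral.

Yes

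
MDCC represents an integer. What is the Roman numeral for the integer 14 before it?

MDCC = 1700
1700 - 14 = 1686

MDCLXXXVI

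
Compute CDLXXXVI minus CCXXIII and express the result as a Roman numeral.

CDLXXXVI = 486
CCXXIII = 223
486 - 223 = 263

CCLXIII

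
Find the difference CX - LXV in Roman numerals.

CX = 110
LXV = 65
110 - 65 = 45

XLV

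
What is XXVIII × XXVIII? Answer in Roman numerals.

XXVIII = 28
XXVIII = 28
28 × 28 = 784

DCCLXXXIV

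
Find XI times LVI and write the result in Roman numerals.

XI = 11
LVI = 56
11 × 56 = 616

DCXVI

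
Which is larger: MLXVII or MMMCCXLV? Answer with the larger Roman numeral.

MLXVII = 1067
MMMCCXLV = 3245
3245 is larger

MMMCCXLV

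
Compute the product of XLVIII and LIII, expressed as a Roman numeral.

XLVIII = 48
LIII = 53
48 × 53 = 2544

MMDXLIV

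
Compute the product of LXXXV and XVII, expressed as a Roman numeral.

LXXXV = 85
XVII = 17
85 × 17 = 1445

MCDXLV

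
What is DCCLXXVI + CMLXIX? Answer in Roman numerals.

DCCLXXVI = 776
CMLXIX = 969
776 + 969 = 1745

MDCCXLV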